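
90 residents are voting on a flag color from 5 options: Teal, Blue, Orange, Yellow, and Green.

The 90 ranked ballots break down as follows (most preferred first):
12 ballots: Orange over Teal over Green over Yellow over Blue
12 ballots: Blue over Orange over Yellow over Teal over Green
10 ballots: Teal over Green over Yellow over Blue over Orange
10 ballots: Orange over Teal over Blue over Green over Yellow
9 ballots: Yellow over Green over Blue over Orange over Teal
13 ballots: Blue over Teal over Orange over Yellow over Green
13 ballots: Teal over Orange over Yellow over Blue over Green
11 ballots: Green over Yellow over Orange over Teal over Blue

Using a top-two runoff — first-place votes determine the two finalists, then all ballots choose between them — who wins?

Round 1 first-place votes: Teal 23, Blue 25, Orange 22, Yellow 9, Green 11. Blue and Teal advance.
Runoff: Blue is ranked above Teal on 34 ballots, Teal above Blue on 56.

Teal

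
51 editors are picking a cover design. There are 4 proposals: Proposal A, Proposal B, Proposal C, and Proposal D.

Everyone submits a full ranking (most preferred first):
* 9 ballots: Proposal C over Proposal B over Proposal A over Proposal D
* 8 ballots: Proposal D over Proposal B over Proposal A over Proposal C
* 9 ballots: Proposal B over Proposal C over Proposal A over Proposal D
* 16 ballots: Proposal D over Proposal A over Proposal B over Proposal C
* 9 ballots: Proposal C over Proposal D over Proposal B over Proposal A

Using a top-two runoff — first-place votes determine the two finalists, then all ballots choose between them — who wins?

Proposal C

Round 1 first-place votes: Proposal A 0, Proposal B 9, Proposal C 18, Proposal D 24. Proposal D and Proposal C advance.
Runoff: Proposal D is ranked above Proposal C on 24 ballots, Proposal C above Proposal D on 27.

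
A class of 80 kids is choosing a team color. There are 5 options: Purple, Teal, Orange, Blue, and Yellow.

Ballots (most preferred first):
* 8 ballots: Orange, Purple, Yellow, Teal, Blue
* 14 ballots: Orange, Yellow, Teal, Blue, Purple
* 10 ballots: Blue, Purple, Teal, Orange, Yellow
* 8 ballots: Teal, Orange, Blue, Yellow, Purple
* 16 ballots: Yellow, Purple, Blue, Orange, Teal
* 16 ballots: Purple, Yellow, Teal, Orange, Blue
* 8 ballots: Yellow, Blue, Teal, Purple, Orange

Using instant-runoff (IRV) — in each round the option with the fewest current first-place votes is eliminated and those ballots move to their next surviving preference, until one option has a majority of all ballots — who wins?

Round 1: Purple 16, Teal 8, Orange 22, Blue 10, Yellow 24. Teal eliminated.
Round 2: Purple 16, Orange 30, Blue 10, Yellow 24. Blue eliminated.
Round 3: Purple 26, Orange 30, Yellow 24. Yellow eliminated.
Round 4: Purple 50, Orange 30. Purple has a majority (≥41).

Purple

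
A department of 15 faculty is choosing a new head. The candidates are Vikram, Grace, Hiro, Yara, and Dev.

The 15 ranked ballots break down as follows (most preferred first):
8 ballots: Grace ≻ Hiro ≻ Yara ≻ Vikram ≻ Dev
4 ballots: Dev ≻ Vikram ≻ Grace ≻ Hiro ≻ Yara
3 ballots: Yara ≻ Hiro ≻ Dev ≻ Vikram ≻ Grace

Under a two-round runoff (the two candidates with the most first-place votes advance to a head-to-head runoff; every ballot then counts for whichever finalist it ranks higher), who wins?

Round 1 first-place votes: Vikram 0, Grace 8, Hiro 0, Yara 3, Dev 4. Grace and Dev advance.
Runoff: Grace is ranked above Dev on 8 ballots, Dev above Grace on 7.

Grace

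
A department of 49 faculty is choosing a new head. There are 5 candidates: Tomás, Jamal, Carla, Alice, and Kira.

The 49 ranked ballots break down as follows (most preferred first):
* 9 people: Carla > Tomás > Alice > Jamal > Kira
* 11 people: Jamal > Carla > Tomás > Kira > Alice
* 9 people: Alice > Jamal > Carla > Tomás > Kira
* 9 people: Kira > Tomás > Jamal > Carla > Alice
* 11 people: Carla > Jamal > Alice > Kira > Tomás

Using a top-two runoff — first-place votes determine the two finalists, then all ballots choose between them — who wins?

Jamal

Round 1 first-place votes: Tomás 0, Jamal 11, Carla 20, Alice 9, Kira 9. Carla and Jamal advance.
Runoff: Carla is ranked above Jamal on 20 ballots, Jamal above Carla on 29.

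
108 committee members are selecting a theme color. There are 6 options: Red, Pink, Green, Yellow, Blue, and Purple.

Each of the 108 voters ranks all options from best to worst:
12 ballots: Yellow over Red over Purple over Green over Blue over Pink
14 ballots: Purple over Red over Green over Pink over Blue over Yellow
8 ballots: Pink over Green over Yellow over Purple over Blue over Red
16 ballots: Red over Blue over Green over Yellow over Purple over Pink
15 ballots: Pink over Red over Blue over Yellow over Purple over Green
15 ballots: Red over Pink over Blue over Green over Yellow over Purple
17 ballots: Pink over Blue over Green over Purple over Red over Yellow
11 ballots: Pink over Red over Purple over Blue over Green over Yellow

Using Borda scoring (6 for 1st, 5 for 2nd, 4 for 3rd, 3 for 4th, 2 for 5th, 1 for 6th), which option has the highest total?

Red

Red: 12×5 + 14×5 + 8×1 + 16×6 + 15×5 + 15×6 + 17×2 + 11×5 = 488
Pink: 12×1 + 14×3 + 8×6 + 16×1 + 15×6 + 15×5 + 17×6 + 11×6 = 451
Green: 12×3 + 14×4 + 8×5 + 16×4 + 15×1 + 15×3 + 17×4 + 11×2 = 346
Yellow: 12×6 + 14×1 + 8×4 + 16×3 + 15×3 + 15×2 + 17×1 + 11×1 = 269
Blue: 12×2 + 14×2 + 8×2 + 16×5 + 15×4 + 15×4 + 17×5 + 11×3 = 386
Purple: 12×4 + 14×6 + 8×3 + 16×2 + 15×2 + 15×1 + 17×3 + 11×4 = 328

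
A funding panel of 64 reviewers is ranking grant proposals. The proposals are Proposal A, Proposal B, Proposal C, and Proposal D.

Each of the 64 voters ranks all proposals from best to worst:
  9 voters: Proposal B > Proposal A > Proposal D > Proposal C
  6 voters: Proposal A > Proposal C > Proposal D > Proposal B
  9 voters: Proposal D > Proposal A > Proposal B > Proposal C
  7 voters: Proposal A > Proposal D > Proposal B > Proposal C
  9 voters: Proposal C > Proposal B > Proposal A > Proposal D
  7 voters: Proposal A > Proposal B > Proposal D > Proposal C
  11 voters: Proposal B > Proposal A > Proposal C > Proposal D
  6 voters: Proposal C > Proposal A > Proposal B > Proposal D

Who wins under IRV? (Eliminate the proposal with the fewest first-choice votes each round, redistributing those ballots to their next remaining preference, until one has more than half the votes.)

Round 1: Proposal A 20, Proposal B 20, Proposal C 15, Proposal D 9. Proposal D eliminated.
Round 2: Proposal A 29, Proposal B 20, Proposal C 15. Proposal C eliminated.
Round 3: Proposal A 35, Proposal B 29. Proposal A has a majority (≥33).

Proposal A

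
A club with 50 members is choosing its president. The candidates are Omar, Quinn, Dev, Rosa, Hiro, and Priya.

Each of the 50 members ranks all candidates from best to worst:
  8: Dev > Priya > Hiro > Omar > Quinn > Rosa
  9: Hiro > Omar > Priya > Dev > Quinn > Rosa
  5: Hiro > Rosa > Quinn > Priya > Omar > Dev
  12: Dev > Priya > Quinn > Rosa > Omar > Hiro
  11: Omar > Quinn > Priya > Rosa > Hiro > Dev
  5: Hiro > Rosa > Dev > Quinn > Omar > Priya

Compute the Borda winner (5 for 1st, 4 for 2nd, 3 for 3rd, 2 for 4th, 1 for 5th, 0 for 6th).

Priya

Omar: 8×2 + 9×4 + 5×1 + 12×1 + 11×5 + 5×1 = 129
Quinn: 8×1 + 9×1 + 5×3 + 12×3 + 11×4 + 5×2 = 122
Dev: 8×5 + 9×2 + 5×0 + 12×5 + 11×0 + 5×3 = 133
Rosa: 8×0 + 9×0 + 5×4 + 12×2 + 11×2 + 5×4 = 86
Hiro: 8×3 + 9×5 + 5×5 + 12×0 + 11×1 + 5×5 = 130
Priya: 8×4 + 9×3 + 5×2 + 12×4 + 11×3 + 5×0 = 150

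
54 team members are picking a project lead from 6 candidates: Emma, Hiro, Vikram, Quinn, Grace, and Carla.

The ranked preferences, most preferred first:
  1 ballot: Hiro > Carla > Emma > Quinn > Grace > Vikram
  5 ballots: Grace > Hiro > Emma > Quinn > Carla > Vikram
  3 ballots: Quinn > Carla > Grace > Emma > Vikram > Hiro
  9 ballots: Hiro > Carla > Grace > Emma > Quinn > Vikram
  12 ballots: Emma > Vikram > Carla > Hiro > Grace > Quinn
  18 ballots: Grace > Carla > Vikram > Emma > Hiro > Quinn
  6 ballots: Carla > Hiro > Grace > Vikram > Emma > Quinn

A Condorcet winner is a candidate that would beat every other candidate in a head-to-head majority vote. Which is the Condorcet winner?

Carla

Carla vs Emma: 37–17
Carla vs Hiro: 39–15
Carla vs Vikram: 42–12
Carla vs Quinn: 46–8
Carla vs Grace: 31–23
Carla beats every other candidate.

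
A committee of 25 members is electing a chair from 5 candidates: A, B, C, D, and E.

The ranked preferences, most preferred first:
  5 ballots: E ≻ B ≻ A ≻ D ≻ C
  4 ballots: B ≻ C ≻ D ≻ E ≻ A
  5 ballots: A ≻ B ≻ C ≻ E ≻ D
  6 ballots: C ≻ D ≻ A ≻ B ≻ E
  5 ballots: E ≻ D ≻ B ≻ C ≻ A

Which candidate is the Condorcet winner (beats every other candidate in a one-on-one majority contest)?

B

B vs A: 14–11
B vs C: 19–6
B vs D: 14–11
B vs E: 15–10
B beats every other candidate.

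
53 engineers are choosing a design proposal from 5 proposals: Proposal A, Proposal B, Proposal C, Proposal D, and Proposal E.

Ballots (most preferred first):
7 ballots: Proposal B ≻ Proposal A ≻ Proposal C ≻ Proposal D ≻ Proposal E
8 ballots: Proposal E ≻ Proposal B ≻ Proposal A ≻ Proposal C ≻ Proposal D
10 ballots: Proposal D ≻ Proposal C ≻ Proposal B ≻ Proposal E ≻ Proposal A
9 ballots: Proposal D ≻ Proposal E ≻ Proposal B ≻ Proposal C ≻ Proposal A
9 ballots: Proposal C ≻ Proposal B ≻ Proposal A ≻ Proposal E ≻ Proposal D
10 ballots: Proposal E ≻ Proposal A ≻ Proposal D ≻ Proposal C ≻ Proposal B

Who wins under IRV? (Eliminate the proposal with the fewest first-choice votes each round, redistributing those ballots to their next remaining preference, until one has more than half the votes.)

Round 1: Proposal A 0, Proposal B 7, Proposal C 9, Proposal D 19, Proposal E 18. Proposal A eliminated.
Round 2: Proposal B 7, Proposal C 9, Proposal D 19, Proposal E 18. Proposal B eliminated.
Round 3: Proposal C 16, Proposal D 19, Proposal E 18. Proposal C eliminated.
Round 4: Proposal D 26, Proposal E 27. Proposal E has a majority (≥27).

Proposal E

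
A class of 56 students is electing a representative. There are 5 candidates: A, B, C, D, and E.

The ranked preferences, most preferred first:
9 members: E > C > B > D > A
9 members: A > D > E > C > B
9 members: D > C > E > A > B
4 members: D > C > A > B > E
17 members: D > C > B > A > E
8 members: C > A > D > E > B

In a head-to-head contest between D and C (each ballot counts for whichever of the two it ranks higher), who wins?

D

D is ranked above C on 39 ballots; C above D on 17.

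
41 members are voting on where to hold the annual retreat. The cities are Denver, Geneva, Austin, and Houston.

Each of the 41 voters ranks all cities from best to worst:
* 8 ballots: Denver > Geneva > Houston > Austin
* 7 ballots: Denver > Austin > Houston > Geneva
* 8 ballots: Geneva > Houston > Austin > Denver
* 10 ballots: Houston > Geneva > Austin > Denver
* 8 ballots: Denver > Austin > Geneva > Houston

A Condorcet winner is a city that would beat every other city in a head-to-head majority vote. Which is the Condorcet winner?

Denver vs Geneva: 23–18
Denver vs Austin: 23–18
Denver vs Houston: 23–18
Denver beats every other city.

Denver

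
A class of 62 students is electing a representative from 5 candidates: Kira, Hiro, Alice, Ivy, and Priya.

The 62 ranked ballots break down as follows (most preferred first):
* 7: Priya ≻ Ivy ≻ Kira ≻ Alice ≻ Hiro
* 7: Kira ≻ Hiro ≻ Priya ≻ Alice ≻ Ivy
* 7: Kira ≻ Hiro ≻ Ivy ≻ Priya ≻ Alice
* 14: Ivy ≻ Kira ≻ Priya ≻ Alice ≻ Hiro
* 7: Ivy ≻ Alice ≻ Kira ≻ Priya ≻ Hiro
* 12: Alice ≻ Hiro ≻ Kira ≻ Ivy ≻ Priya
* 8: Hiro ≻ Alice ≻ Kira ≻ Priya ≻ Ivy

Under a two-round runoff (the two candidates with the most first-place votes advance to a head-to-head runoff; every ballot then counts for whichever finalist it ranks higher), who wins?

Round 1 first-place votes: Kira 14, Hiro 8, Alice 12, Ivy 21, Priya 7. Ivy and Kira advance.
Runoff: Ivy is ranked above Kira on 28 ballots, Kira above Ivy on 34.

Kira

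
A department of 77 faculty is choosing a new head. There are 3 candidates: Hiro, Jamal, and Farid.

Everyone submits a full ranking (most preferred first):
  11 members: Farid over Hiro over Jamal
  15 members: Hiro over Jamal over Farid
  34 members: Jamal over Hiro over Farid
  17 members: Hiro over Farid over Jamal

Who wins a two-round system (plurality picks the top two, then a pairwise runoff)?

Round 1 first-place votes: Hiro 32, Jamal 34, Farid 11. Jamal and Hiro advance.
Runoff: Jamal is ranked above Hiro on 34 ballots, Hiro above Jamal on 43.

Hiro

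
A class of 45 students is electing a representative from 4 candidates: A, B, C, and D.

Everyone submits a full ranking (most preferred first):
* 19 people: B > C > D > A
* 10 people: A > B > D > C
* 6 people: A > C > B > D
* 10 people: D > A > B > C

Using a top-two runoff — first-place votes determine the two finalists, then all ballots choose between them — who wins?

A

Round 1 first-place votes: A 16, B 19, C 0, D 10. B and A advance.
Runoff: B is ranked above A on 19 ballots, A above B on 26.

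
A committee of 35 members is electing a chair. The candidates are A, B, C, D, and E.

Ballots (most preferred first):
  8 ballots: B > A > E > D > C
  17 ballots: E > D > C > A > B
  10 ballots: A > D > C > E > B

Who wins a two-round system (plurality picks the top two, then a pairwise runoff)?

A

Round 1 first-place votes: A 10, B 8, C 0, D 0, E 17. E and A advance.
Runoff: E is ranked above A on 17 ballots, A above E on 18.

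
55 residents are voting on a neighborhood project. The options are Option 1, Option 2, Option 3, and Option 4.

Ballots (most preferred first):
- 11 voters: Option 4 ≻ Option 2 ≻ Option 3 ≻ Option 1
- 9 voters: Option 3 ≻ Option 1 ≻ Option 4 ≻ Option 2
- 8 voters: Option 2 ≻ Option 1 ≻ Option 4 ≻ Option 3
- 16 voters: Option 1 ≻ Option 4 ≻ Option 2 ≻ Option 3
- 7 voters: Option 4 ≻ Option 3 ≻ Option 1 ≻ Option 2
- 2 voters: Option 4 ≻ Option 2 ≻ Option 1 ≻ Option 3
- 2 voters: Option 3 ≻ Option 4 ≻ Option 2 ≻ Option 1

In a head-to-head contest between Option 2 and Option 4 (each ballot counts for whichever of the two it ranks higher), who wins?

Option 2 is ranked above Option 4 on 8 ballots; Option 4 above Option 2 on 47.

Option 4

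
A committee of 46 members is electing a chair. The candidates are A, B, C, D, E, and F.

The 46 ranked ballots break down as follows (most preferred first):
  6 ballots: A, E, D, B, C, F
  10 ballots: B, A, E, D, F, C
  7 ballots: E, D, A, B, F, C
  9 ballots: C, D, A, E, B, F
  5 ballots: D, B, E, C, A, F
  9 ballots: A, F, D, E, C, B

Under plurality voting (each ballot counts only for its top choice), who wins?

First-place votes: A 15, B 10, C 9, D 5, E 7, F 0.

A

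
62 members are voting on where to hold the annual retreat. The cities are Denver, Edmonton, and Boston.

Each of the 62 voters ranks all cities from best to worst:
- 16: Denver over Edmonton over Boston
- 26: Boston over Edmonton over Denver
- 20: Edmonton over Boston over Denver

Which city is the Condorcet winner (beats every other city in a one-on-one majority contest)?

Edmonton vs Denver: 46–16
Edmonton vs Boston: 36–26
Edmonton beats every other city.

Edmonton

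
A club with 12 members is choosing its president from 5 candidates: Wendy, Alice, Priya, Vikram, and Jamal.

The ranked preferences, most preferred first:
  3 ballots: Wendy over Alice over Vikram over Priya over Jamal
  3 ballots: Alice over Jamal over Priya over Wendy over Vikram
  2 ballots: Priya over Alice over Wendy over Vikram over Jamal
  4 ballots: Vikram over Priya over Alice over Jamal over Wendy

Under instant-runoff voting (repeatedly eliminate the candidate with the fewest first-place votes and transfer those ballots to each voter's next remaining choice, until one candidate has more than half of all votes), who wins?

Alice

Round 1: Wendy 3, Alice 3, Priya 2, Vikram 4, Jamal 0. Jamal eliminated.
Round 2: Wendy 3, Alice 3, Priya 2, Vikram 4. Priya eliminated.
Round 3: Wendy 3, Alice 5, Vikram 4. Wendy eliminated.
Round 4: Alice 8, Vikram 4. Alice has a majority (≥7).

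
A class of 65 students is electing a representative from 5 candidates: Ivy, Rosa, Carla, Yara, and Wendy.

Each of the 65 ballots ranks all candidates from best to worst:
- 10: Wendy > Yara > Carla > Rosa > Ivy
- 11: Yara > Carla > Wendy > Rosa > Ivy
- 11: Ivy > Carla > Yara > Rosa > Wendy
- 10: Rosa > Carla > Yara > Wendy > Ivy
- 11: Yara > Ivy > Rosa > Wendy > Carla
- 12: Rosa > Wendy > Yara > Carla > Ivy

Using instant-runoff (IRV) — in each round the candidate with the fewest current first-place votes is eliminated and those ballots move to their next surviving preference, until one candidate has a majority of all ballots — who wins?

Yara

Round 1: Ivy 11, Rosa 22, Carla 0, Yara 22, Wendy 10. Carla eliminated.
Round 2: Ivy 11, Rosa 22, Yara 22, Wendy 10. Wendy eliminated.
Round 3: Ivy 11, Rosa 22, Yara 32. Ivy eliminated.
Round 4: Rosa 22, Yara 43. Yara has a majority (≥33).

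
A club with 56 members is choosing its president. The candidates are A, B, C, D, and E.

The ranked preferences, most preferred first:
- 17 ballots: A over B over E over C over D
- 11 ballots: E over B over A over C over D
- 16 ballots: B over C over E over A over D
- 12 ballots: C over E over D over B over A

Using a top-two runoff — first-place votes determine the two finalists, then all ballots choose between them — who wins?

B

Round 1 first-place votes: A 17, B 16, C 12, D 0, E 11. A and B advance.
Runoff: A is ranked above B on 17 ballots, B above A on 39.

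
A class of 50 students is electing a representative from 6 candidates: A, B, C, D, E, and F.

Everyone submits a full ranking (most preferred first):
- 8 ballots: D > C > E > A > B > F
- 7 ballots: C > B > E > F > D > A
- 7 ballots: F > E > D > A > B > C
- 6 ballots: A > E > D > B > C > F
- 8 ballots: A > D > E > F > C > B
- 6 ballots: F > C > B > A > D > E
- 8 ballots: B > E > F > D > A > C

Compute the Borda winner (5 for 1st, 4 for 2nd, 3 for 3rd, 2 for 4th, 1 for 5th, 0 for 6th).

A: 8×2 + 7×0 + 7×2 + 6×5 + 8×5 + 6×2 + 8×1 = 120
B: 8×1 + 7×4 + 7×1 + 6×2 + 8×0 + 6×3 + 8×5 = 113
C: 8×4 + 7×5 + 7×0 + 6×1 + 8×1 + 6×4 + 8×0 = 105
D: 8×5 + 7×1 + 7×3 + 6×3 + 8×4 + 6×1 + 8×2 = 140
E: 8×3 + 7×3 + 7×4 + 6×4 + 8×3 + 6×0 + 8×4 = 153
F: 8×0 + 7×2 + 7×5 + 6×0 + 8×2 + 6×5 + 8×3 = 119

E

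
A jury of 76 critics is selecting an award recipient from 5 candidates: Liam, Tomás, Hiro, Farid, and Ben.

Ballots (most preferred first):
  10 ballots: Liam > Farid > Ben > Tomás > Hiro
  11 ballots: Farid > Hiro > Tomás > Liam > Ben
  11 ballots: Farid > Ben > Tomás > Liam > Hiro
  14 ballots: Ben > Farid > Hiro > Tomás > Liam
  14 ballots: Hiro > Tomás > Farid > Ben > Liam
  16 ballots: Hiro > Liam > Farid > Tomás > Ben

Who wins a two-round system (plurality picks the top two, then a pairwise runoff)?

Round 1 first-place votes: Liam 10, Tomás 0, Hiro 30, Farid 22, Ben 14. Hiro and Farid advance.
Runoff: Hiro is ranked above Farid on 30 ballots, Farid above Hiro on 46.

Farid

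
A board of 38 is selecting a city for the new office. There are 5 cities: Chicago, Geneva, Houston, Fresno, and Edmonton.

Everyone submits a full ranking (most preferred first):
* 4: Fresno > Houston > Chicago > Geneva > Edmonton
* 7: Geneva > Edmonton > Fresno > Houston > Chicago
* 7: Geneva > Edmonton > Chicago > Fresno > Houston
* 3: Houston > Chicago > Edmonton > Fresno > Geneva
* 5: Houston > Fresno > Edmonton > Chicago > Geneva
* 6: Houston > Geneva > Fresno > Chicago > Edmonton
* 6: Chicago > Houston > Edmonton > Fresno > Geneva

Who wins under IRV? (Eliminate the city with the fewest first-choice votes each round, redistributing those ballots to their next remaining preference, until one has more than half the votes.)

Round 1: Chicago 6, Geneva 14, Houston 14, Fresno 4, Edmonton 0. Edmonton eliminated.
Round 2: Chicago 6, Geneva 14, Houston 14, Fresno 4. Fresno eliminated.
Round 3: Chicago 6, Geneva 14, Houston 18. Chicago eliminated.
Round 4: Geneva 14, Houston 24. Houston has a majority (≥20).

Houston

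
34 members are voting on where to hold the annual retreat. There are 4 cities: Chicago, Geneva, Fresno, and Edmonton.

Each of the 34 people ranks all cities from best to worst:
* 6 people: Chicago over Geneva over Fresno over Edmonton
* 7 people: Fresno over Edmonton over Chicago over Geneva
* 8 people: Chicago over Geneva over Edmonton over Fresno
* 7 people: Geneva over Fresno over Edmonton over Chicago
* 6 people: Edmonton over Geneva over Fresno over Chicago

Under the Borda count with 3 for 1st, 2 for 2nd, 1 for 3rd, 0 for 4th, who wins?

Chicago: 6×3 + 7×1 + 8×3 + 7×0 + 6×0 = 49
Geneva: 6×2 + 7×0 + 8×2 + 7×3 + 6×2 = 61
Fresno: 6×1 + 7×3 + 8×0 + 7×2 + 6×1 = 47
Edmonton: 6×0 + 7×2 + 8×1 + 7×1 + 6×3 = 47

Geneva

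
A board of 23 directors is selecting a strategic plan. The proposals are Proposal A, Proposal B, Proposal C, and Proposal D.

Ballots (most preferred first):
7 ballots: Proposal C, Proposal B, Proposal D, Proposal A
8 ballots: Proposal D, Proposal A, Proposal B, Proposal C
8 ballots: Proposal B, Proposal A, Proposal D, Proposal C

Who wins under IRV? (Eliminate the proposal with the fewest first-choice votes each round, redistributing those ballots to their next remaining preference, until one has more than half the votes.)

Round 1: Proposal A 0, Proposal B 8, Proposal C 7, Proposal D 8. Proposal A eliminated.
Round 2: Proposal B 8, Proposal C 7, Proposal D 8. Proposal C eliminated.
Round 3: Proposal B 15, Proposal D 8. Proposal B has a majority (≥12).

Proposal B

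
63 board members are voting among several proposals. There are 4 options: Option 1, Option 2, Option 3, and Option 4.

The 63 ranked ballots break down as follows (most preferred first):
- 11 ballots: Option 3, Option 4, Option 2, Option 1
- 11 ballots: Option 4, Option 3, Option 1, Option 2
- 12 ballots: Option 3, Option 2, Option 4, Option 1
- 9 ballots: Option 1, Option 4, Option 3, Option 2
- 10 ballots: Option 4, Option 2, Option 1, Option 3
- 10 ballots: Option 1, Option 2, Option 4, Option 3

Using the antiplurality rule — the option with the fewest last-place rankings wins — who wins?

Option 4

Last-place votes: Option 1 23, Option 2 20, Option 3 20, Option 4 0.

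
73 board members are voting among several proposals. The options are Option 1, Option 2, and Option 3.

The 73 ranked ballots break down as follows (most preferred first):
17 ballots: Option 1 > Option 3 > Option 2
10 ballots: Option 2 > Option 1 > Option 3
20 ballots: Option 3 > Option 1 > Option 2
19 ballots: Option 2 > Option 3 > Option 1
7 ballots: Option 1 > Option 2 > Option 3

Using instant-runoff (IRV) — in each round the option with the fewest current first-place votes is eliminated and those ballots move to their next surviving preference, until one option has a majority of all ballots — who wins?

Option 1

Round 1: Option 1 24, Option 2 29, Option 3 20. Option 3 eliminated.
Round 2: Option 1 44, Option 2 29. Option 1 has a majority (≥37).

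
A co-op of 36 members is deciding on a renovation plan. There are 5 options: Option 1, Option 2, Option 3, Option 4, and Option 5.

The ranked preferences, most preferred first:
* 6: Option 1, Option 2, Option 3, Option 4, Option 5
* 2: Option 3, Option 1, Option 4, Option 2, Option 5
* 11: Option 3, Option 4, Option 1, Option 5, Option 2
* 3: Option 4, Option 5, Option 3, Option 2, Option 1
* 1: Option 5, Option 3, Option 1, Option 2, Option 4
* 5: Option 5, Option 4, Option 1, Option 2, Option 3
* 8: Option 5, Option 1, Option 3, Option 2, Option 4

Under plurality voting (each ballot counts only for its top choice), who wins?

Option 5

First-place votes: Option 1 6, Option 2 0, Option 3 13, Option 4 3, Option 5 14.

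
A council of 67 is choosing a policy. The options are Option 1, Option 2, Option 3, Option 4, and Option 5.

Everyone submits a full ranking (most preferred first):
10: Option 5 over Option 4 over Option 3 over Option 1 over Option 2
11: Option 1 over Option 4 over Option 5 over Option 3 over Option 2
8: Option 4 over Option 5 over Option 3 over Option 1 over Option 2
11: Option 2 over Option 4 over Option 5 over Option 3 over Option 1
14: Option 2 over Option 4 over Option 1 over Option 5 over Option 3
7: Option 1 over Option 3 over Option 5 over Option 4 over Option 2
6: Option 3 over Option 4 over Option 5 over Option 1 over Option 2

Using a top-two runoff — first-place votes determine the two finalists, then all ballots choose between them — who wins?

Option 1

Round 1 first-place votes: Option 1 18, Option 2 25, Option 3 6, Option 4 8, Option 5 10. Option 2 and Option 1 advance.
Runoff: Option 2 is ranked above Option 1 on 25 ballots, Option 1 above Option 2 on 42.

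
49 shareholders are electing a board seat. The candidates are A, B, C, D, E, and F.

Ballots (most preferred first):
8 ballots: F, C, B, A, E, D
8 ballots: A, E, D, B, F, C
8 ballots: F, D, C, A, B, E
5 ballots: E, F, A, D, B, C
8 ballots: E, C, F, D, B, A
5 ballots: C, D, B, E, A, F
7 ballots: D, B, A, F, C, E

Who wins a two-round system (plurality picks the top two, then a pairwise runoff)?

E

Round 1 first-place votes: A 8, B 0, C 5, D 7, E 13, F 16. F and E advance.
Runoff: F is ranked above E on 23 ballots, E above F on 26.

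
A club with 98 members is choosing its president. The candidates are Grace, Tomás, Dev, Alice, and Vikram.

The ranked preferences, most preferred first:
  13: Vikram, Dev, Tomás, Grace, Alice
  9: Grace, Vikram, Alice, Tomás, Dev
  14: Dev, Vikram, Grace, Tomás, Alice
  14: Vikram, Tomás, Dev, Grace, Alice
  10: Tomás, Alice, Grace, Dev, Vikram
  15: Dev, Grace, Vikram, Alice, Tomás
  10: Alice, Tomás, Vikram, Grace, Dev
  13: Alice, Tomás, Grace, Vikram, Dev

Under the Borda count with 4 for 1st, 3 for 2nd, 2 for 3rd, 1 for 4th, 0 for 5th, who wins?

Vikram

Grace: 13×1 + 9×4 + 14×2 + 14×1 + 10×2 + 15×3 + 10×1 + 13×2 = 192
Tomás: 13×2 + 9×1 + 14×1 + 14×3 + 10×4 + 15×0 + 10×3 + 13×3 = 200
Dev: 13×3 + 9×0 + 14×4 + 14×2 + 10×1 + 15×4 + 10×0 + 13×0 = 193
Alice: 13×0 + 9×2 + 14×0 + 14×0 + 10×3 + 15×1 + 10×4 + 13×4 = 155
Vikram: 13×4 + 9×3 + 14×3 + 14×4 + 10×0 + 15×2 + 10×2 + 13×1 = 240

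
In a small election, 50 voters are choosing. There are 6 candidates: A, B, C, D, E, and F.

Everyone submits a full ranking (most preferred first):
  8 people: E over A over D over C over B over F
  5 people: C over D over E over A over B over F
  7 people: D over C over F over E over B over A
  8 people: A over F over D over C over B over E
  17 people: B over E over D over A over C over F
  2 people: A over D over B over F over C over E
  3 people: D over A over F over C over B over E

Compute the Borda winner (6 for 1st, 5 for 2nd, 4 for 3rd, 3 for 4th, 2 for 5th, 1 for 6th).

D

A: 8×5 + 5×3 + 7×1 + 8×6 + 17×3 + 2×6 + 3×5 = 188
B: 8×2 + 5×2 + 7×2 + 8×2 + 17×6 + 2×4 + 3×2 = 172
C: 8×3 + 5×6 + 7×5 + 8×3 + 17×2 + 2×2 + 3×3 = 160
D: 8×4 + 5×5 + 7×6 + 8×4 + 17×4 + 2×5 + 3×6 = 227
E: 8×6 + 5×4 + 7×3 + 8×1 + 17×5 + 2×1 + 3×1 = 187
F: 8×1 + 5×1 + 7×4 + 8×5 + 17×1 + 2×3 + 3×4 = 116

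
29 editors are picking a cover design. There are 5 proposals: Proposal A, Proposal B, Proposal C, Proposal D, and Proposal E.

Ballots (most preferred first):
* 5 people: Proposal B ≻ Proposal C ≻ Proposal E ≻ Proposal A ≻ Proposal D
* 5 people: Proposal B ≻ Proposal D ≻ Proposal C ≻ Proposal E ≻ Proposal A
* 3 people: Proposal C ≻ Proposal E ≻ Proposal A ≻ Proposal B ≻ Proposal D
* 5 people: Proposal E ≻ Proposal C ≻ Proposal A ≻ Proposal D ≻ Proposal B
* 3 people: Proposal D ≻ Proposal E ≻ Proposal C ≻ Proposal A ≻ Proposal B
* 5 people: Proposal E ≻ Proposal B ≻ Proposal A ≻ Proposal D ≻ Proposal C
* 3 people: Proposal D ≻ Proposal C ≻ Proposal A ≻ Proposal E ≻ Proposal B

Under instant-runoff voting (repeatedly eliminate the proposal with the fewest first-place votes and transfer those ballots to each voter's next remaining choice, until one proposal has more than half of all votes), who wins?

Round 1: Proposal A 0, Proposal B 10, Proposal C 3, Proposal D 6, Proposal E 10. Proposal A eliminated.
Round 2: Proposal B 10, Proposal C 3, Proposal D 6, Proposal E 10. Proposal C eliminated.
Round 3: Proposal B 10, Proposal D 6, Proposal E 13. Proposal D eliminated.
Round 4: Proposal B 10, Proposal E 19. Proposal E has a majority (≥15).

Proposal E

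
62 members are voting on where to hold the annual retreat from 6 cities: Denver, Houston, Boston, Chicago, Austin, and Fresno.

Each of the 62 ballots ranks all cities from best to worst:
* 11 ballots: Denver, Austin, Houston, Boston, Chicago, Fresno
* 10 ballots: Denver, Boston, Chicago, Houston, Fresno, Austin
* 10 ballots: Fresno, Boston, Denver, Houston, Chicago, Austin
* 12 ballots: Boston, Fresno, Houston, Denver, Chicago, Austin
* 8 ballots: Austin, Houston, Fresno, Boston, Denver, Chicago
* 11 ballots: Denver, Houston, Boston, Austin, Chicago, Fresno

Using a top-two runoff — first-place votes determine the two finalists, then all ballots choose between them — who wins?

Denver

Round 1 first-place votes: Denver 32, Houston 0, Boston 12, Chicago 0, Austin 8, Fresno 10. Denver and Boston advance.
Runoff: Denver is ranked above Boston on 32 ballots, Boston above Denver on 30.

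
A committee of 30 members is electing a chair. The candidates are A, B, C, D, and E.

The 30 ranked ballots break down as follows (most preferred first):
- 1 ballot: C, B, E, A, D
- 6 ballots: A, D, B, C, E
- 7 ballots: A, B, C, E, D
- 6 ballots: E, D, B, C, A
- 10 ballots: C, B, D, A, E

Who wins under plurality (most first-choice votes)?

First-place votes: A 13, B 0, C 11, D 0, E 6.

A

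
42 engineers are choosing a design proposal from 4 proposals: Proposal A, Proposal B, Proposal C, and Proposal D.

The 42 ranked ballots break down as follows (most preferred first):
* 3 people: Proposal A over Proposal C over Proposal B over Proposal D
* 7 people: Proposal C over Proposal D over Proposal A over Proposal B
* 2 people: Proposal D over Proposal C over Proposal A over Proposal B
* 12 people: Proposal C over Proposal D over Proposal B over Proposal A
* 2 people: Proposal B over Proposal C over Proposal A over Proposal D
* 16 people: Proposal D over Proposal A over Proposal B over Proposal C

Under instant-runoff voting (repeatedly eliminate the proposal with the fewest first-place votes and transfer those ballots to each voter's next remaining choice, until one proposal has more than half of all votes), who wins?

Proposal C

Round 1: Proposal A 3, Proposal B 2, Proposal C 19, Proposal D 18. Proposal B eliminated.
Round 2: Proposal A 3, Proposal C 21, Proposal D 18. Proposal A eliminated.
Round 3: Proposal C 24, Proposal D 18. Proposal C has a majority (≥22).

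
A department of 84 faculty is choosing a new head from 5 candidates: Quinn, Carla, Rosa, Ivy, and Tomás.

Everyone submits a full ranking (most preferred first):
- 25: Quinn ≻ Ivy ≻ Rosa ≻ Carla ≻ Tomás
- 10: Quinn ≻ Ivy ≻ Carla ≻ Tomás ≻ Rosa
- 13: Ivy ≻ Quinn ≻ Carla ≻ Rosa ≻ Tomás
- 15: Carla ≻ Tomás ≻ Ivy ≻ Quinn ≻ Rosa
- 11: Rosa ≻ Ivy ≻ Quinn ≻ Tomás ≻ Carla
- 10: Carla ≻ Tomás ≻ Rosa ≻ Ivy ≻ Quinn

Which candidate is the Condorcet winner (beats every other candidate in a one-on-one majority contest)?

Ivy vs Quinn: 49–35
Ivy vs Carla: 59–25
Ivy vs Rosa: 63–21
Ivy vs Tomás: 59–25
Ivy beats every other candidate.

Ivy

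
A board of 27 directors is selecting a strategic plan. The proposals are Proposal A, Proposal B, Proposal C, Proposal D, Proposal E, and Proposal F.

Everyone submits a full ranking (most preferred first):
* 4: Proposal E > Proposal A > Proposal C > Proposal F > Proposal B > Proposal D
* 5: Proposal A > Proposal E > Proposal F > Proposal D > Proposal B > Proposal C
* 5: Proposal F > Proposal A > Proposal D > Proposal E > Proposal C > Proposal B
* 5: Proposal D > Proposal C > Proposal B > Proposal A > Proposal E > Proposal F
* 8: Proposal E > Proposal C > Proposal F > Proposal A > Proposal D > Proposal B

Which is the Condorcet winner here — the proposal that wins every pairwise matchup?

Proposal A

Proposal A vs Proposal B: 22–5
Proposal A vs Proposal C: 14–13
Proposal A vs Proposal D: 22–5
Proposal A vs Proposal E: 15–12
Proposal A vs Proposal F: 14–13
Proposal A beats every other proposal.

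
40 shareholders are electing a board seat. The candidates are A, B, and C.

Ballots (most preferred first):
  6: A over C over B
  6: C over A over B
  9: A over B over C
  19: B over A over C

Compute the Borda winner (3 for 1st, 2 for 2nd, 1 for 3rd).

A: 6×3 + 6×2 + 9×3 + 19×2 = 95
B: 6×1 + 6×1 + 9×2 + 19×3 = 87
C: 6×2 + 6×3 + 9×1 + 19×1 = 58

A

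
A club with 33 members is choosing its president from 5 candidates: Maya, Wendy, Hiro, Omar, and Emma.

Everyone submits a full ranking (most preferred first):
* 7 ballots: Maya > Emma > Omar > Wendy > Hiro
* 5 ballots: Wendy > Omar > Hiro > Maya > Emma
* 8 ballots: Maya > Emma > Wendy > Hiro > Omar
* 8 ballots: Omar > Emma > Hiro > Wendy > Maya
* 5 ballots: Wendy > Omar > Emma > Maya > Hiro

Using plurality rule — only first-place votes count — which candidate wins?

First-place votes: Maya 15, Wendy 10, Hiro 0, Omar 8, Emma 0.

Maya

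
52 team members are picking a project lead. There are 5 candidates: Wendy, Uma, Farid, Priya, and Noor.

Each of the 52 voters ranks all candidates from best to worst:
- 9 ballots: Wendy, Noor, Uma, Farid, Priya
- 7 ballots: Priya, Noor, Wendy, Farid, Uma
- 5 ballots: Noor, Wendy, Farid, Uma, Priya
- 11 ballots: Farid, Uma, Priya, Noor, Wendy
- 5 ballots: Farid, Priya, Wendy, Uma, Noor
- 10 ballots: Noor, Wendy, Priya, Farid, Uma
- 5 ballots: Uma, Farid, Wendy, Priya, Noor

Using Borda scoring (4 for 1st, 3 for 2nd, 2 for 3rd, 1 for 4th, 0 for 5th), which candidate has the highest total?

Noor

Wendy: 9×4 + 7×2 + 5×3 + 11×0 + 5×2 + 10×3 + 5×2 = 115
Uma: 9×2 + 7×0 + 5×1 + 11×3 + 5×1 + 10×0 + 5×4 = 81
Farid: 9×1 + 7×1 + 5×2 + 11×4 + 5×4 + 10×1 + 5×3 = 115
Priya: 9×0 + 7×4 + 5×0 + 11×2 + 5×3 + 10×2 + 5×1 = 90
Noor: 9×3 + 7×3 + 5×4 + 11×1 + 5×0 + 10×4 + 5×0 = 119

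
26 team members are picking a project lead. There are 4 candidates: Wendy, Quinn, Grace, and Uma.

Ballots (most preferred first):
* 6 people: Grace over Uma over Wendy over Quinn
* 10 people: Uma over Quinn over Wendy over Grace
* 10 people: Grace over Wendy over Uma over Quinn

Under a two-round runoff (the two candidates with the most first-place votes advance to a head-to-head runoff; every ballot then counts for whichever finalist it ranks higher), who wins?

Round 1 first-place votes: Wendy 0, Quinn 0, Grace 16, Uma 10. Grace and Uma advance.
Runoff: Grace is ranked above Uma on 16 ballots, Uma above Grace on 10.

Grace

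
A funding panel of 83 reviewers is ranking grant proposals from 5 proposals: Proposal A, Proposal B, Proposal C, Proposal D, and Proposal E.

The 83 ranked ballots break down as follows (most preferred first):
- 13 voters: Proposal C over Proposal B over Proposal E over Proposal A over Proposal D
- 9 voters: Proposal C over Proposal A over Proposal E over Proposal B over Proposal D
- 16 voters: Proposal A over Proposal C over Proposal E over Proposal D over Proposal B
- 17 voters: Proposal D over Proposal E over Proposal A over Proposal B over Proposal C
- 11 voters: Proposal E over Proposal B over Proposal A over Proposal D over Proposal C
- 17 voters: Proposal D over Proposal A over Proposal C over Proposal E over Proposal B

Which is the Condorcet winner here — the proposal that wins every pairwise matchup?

Proposal A

Proposal A vs Proposal B: 59–24
Proposal A vs Proposal C: 61–22
Proposal A vs Proposal D: 49–34
Proposal A vs Proposal E: 42–41
Proposal A beats every other proposal.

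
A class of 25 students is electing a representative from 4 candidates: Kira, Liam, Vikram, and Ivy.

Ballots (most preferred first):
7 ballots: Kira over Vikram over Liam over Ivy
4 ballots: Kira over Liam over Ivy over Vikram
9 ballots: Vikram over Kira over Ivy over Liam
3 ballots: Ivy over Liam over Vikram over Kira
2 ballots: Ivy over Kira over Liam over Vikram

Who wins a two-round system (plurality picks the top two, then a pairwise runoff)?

Kira

Round 1 first-place votes: Kira 11, Liam 0, Vikram 9, Ivy 5. Kira and Vikram advance.
Runoff: Kira is ranked above Vikram on 13 ballots, Vikram above Kira on 12.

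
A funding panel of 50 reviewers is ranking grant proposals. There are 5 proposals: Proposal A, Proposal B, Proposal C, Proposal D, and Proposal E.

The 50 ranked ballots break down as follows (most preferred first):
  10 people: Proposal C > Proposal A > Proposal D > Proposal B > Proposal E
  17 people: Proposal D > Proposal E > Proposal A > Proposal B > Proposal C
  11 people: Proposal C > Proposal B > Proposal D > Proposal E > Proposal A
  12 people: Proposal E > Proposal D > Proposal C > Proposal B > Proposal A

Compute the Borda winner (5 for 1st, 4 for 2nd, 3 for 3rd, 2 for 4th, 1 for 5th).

Proposal D

Proposal A: 10×4 + 17×3 + 11×1 + 12×1 = 114
Proposal B: 10×2 + 17×2 + 11×4 + 12×2 = 122
Proposal C: 10×5 + 17×1 + 11×5 + 12×3 = 158
Proposal D: 10×3 + 17×5 + 11×3 + 12×4 = 196
Proposal E: 10×1 + 17×4 + 11×2 + 12×5 = 160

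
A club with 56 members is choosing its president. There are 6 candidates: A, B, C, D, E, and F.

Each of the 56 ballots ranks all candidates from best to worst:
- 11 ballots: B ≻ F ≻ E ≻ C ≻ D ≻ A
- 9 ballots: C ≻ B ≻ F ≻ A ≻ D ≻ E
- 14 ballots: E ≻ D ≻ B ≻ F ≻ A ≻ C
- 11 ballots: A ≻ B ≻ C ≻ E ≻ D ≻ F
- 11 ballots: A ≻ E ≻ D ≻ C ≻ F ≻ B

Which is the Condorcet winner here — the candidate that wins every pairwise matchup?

B

B vs A: 34–22
B vs C: 36–20
B vs D: 31–25
B vs E: 31–25
B vs F: 45–11
B beats every other candidate.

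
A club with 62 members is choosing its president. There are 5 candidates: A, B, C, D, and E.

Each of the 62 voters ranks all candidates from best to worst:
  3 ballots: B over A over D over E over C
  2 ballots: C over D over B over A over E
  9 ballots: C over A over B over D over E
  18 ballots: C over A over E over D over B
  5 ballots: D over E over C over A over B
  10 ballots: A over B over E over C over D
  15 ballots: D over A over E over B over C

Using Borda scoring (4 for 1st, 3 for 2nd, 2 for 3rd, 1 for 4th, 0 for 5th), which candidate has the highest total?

A: 3×3 + 2×1 + 9×3 + 18×3 + 5×1 + 10×4 + 15×3 = 182
B: 3×4 + 2×2 + 9×2 + 18×0 + 5×0 + 10×3 + 15×1 = 79
C: 3×0 + 2×4 + 9×4 + 18×4 + 5×2 + 10×1 + 15×0 = 136
D: 3×2 + 2×3 + 9×1 + 18×1 + 5×4 + 10×0 + 15×4 = 119
E: 3×1 + 2×0 + 9×0 + 18×2 + 5×3 + 10×2 + 15×2 = 104

A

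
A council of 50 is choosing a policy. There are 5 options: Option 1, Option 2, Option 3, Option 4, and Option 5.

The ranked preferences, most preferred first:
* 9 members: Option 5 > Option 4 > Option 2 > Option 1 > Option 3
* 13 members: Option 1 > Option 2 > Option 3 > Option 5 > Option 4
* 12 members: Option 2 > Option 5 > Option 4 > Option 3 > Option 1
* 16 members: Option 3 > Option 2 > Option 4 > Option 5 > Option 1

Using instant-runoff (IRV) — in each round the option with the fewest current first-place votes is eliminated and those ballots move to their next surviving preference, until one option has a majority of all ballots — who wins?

Option 2

Round 1: Option 1 13, Option 2 12, Option 3 16, Option 4 0, Option 5 9. Option 4 eliminated.
Round 2: Option 1 13, Option 2 12, Option 3 16, Option 5 9. Option 5 eliminated.
Round 3: Option 1 13, Option 2 21, Option 3 16. Option 1 eliminated.
Round 4: Option 2 34, Option 3 16. Option 2 has a majority (≥26).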